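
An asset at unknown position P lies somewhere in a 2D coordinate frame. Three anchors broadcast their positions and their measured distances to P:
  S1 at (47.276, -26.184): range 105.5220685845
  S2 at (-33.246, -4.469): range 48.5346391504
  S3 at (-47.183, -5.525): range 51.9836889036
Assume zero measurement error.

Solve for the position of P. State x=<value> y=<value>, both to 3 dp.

eq1: (x − 47.276)² + (y + 26.184)² = 105.5220685845²
eq2: (x + 33.246)² + (y + 4.469)² = 48.5346391504²
eq3: (x + 47.183)² + (y + 5.525)² = 51.9836889036²
eq1−eq3, eq1−eq2 (x²,y² cancel):
  -188.918·x + 41.318·y = 7768.742128
  -161.044·x + 43.430·y = 6983.942206
det = -188.918·43.430 − 41.318·-161.044 = -1550.692748
x = (7768.742128·43.430 − 41.318·6983.942206) / -1550.692748 = -31.491697
y = (-188.918·6983.942206 − 7768.742128·-161.044) / -1550.692748 = 44.033924

x=-31.492 y=44.034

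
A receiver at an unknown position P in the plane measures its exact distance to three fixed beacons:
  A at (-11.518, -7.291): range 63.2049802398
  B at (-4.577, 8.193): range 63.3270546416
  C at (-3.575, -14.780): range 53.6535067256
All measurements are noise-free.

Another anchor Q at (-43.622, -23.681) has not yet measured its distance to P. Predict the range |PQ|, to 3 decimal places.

92.616

eq1: (x + 11.518)² + (y + 7.291)² = 63.2049802398²
eq2: (x + 4.577)² + (y − 8.193)² = 63.3270546416²
eq3: (x + 3.575)² + (y + 14.780)² = 53.6535067256²
eq1−eq2, eq1−eq3 (x²,y² cancel):
  13.882·x + 30.968·y = -113.195149
  15.886·x − 14.978·y = 1161.576763
det = 13.882·-14.978 − 30.968·15.886 = -699.882244
x = (-113.195149·-14.978 − 30.968·1161.576763) / -699.882244 = 48.974342
y = (13.882·1161.576763 − -113.195149·15.886) / -699.882244 = -25.608918
|P − Q| = √((48.974342 − -43.622)² + (-25.608918 − -23.681)²) = 92.616410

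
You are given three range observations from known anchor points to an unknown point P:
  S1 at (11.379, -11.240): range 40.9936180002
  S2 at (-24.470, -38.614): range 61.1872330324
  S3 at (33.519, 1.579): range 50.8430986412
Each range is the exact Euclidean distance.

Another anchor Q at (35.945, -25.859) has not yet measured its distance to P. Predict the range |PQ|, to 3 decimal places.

68.306

eq1: (x − 11.379)² + (y + 11.240)² = 40.9936180002²
eq2: (x + 24.470)² + (y + 38.614)² = 61.1872330324²
eq3: (x − 33.519)² + (y − 1.579)² = 50.8430986412²
eq1−eq2, eq1−eq3 (x²,y² cancel):
  -71.698·x − 54.748·y = -229.398114
  44.280·x + 25.638·y = -34.346602
det = -71.698·25.638 − -54.748·44.280 = 586.048116
x = (-229.398114·25.638 − -54.748·-34.346602) / 586.048116 = -13.244163
y = (-71.698·-34.346602 − -229.398114·44.280) / 586.048116 = 21.534633
|P − Q| = √((-13.244163 − 35.945)² + (21.534633 − -25.859)²) = 68.306150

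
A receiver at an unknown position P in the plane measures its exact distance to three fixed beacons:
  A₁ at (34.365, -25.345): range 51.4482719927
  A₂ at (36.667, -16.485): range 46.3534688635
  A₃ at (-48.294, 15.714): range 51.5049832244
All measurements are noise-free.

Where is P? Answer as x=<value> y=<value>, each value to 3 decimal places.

x=3.211 y=15.598

eq1: (x − 34.365)² + (y + 25.345)² = 51.4482719927²
eq2: (x − 36.667)² + (y + 16.485)² = 46.3534688635²
eq3: (x + 48.294)² + (y − 15.714)² = 51.5049832244²
eq1−eq2, eq1−eq3 (x²,y² cancel):
  4.604·x + 17.720·y = 291.182479
  -165.318·x + 82.118·y = 750.079376
det = 4.604·82.118 − 17.720·-165.318 = 3307.506232
x = (291.182479·82.118 − 17.720·750.079376) / 3307.506232 = 3.210853
y = (4.604·750.079376 − 291.182479·-165.318) / 3307.506232 = 15.598178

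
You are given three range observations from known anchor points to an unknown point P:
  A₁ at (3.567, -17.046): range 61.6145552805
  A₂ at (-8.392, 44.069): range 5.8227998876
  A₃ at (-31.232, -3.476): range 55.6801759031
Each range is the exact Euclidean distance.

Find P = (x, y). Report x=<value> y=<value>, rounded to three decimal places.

x=-2.572 y=44.262

eq1: (x − 3.567)² + (y + 17.046)² = 61.6145552805²
eq2: (x + 8.392)² + (y − 44.069)² = 5.8227998876²
eq3: (x + 31.232)² + (y + 3.476)² = 55.6801759031²
eq2−eq1, eq2−eq3 (x²,y² cancel):
  23.918·x − 122.230·y = -5471.661244
  -45.680·x − 95.090·y = -4091.359015
det = 23.918·-95.090 − -122.230·-45.680 = -7857.829020
x = (-5471.661244·-95.090 − -122.230·-4091.359015) / -7857.829020 = -2.572397
y = (23.918·-4091.359015 − -5471.661244·-45.680) / -7857.829020 = 44.261921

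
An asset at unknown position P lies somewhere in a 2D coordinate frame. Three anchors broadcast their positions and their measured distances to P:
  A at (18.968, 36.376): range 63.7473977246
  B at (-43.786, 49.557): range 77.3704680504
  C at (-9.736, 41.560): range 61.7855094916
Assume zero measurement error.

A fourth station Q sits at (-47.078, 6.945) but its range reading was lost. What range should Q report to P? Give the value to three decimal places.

eq1: (x − 18.968)² + (y − 36.376)² = 63.7473977246²
eq2: (x + 43.786)² + (y − 49.557)² = 77.3704680504²
eq3: (x + 9.736)² + (y − 41.560)² = 61.7855094916²
eq1−eq2, eq1−eq3 (x²,y² cancel):
  -125.508·x + 26.362·y = 767.653035
  -57.408·x + 10.368·y = 385.306430
det = -125.508·10.368 − 26.362·-57.408 = 212.122752
x = (767.653035·10.368 − 26.362·385.306430) / 212.122752 = -10.363911
y = (-125.508·385.306430 − 767.653035·-57.408) / 212.122752 = -20.222319
|P − Q| = √((-10.363911 − -47.078)² + (-20.222319 − 6.945)²) = 45.672612

45.673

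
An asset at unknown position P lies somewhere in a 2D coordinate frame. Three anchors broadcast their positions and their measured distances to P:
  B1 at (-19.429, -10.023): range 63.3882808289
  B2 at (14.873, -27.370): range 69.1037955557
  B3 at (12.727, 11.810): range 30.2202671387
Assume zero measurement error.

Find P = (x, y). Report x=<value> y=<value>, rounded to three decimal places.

x=17.224 y=41.694

eq1: (x + 19.429)² + (y + 10.023)² = 63.3882808289²
eq2: (x − 14.873)² + (y + 27.370)² = 69.1037955557²
eq3: (x − 12.727)² + (y − 11.810)² = 30.2202671387²
eq1−eq3, eq1−eq2 (x²,y² cancel):
  64.312·x + 43.666·y = 2928.315660
  68.604·x − 34.694·y = -264.883955
det = 64.312·-34.694 − 43.666·68.604 = -5226.902792
x = (2928.315660·-34.694 − 43.666·-264.883955) / -5226.902792 = 17.224074
y = (64.312·-264.883955 − 2928.315660·68.604) / -5226.902792 = 41.693789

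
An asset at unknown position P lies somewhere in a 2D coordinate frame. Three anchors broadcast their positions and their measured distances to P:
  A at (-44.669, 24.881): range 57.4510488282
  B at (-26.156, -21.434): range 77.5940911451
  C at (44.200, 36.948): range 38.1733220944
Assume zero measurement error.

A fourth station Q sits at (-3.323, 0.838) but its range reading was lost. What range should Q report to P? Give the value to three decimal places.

48.790

eq1: (x + 44.669)² + (y − 24.881)² = 57.4510488282²
eq2: (x + 26.156)² + (y + 21.434)² = 77.5940911451²
eq3: (x − 44.200)² + (y − 36.948)² = 38.1733220944²
eq2−eq1, eq2−eq3 (x²,y² cancel):
  -37.026·x + 92.630·y = 4191.050999
  140.712·x + 116.764·y = 6738.882473
det = -37.026·116.764 − 92.630·140.712 = -17357.456424
x = (4191.050999·116.764 − 92.630·6738.882473) / -17357.456424 = 7.769503
y = (-37.026·6738.882473 − 4191.050999·140.712) / -17357.456424 = 48.350692
|P − Q| = √((7.769503 − -3.323)² + (48.350692 − 0.838)²) = 48.790363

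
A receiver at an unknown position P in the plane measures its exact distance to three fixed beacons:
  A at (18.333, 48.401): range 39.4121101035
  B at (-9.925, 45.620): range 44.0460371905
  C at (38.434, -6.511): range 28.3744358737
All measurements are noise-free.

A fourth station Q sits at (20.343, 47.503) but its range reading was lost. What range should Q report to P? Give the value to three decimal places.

eq1: (x − 18.333)² + (y − 48.401)² = 39.4121101035²
eq2: (x + 9.925)² + (y − 45.620)² = 44.0460371905²
eq3: (x − 38.434)² + (y + 6.511)² = 28.3744358737²
eq1−eq3, eq1−eq2 (x²,y² cancel):
  40.202·x − 109.824·y = -410.984401
  -56.516·x − 5.562·y = -885.804634
det = 40.202·-5.562 − -109.824·-56.516 = -6430.416708
x = (-410.984401·-5.562 − -109.824·-885.804634) / -6430.416708 = 14.773026
y = (40.202·-885.804634 − -410.984401·-56.516) / -6430.416708 = 9.150000
|P − Q| = √((14.773026 − 20.343)² + (9.150000 − 47.503)²) = 38.755351

38.755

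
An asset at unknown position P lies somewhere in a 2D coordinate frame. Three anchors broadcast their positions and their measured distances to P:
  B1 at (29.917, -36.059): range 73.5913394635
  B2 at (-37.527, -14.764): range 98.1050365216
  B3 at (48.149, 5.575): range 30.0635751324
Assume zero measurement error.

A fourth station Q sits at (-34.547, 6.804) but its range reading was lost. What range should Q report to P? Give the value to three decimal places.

eq1: (x − 29.917)² + (y + 36.059)² = 73.5913394635²
eq2: (x + 37.527)² + (y + 14.764)² = 98.1050365216²
eq3: (x − 48.149)² + (y − 5.575)² = 30.0635751324²
eq3−eq1, eq3−eq2 (x²,y² cancel):
  -36.464·x − 83.268·y = -4665.995150
  -171.352·x − 40.678·y = -9443.935042
det = -36.464·-40.678 − -83.268·-171.352 = -12784.855744
x = (-4665.995150·-40.678 − -83.268·-9443.935042) / -12784.855744 = 46.662570
y = (-36.464·-9443.935042 − -4665.995150·-171.352) / -12784.855744 = 35.601806
|P − Q| = √((46.662570 − -34.547)² + (35.601806 − 6.804)²) = 86.164424

86.164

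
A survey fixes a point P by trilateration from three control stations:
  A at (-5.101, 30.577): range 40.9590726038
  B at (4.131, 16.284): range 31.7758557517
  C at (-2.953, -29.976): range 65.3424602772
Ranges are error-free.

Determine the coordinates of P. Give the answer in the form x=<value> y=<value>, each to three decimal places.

x=35.169 y=23.094

eq1: (x + 5.101)² + (y − 30.577)² = 40.9590726038²
eq2: (x − 4.131)² + (y − 16.284)² = 31.7758557517²
eq3: (x + 2.953)² + (y + 29.976)² = 65.3424602772²
eq3−eq1, eq3−eq2 (x²,y² cancel):
  -4.296·x + 121.106·y = 2645.683832
  14.168·x + 92.520·y = 2634.885138
det = -4.296·92.520 − 121.106·14.168 = -2113.295728
x = (2645.683832·92.520 − 121.106·2634.885138) / -2113.295728 = 35.168638
y = (-4.296·2634.885138 − 2645.683832·14.168) / -2113.295728 = 23.093557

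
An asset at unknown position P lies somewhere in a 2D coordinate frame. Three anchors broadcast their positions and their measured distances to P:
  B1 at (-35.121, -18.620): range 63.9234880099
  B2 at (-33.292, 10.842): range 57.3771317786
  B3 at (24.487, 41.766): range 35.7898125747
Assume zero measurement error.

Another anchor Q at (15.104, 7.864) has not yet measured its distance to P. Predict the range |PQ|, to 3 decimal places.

eq1: (x + 35.121)² + (y + 18.620)² = 63.9234880099²
eq2: (x + 33.292)² + (y − 10.842)² = 57.3771317786²
eq3: (x − 24.487)² + (y − 41.766)² = 35.7898125747²
eq1−eq2, eq1−eq3 (x²,y² cancel):
  3.658·x + 58.924·y = 439.794255
  119.216·x + 120.772·y = 3569.124519
det = 3.658·120.772 − 58.924·119.216 = -6582.899608
x = (439.794255·120.772 − 58.924·3569.124519) / -6582.899608 = 23.878879
y = (3.658·3569.124519 − 439.794255·119.216) / -6582.899608 = 5.981354
|P − Q| = √((23.878879 − 15.104)² + (5.981354 − 7.864)²) = 8.974567

8.975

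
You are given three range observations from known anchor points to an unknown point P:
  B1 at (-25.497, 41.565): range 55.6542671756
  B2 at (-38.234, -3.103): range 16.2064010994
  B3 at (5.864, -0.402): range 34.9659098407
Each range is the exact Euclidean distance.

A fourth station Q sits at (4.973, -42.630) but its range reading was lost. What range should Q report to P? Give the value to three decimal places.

eq1: (x + 25.497)² + (y − 41.565)² = 55.6542671756²
eq2: (x + 38.234)² + (y + 3.103)² = 16.2064010994²
eq3: (x − 5.864)² + (y + 0.402)² = 34.9659098407²
eq2−eq1, eq2−eq3 (x²,y² cancel):
  25.474·x + 89.336·y = -1928.471149
  88.196·x + 5.402·y = -2396.886679
det = 25.474·5.402 − 89.336·88.196 = -7741.467308
x = (-1928.471149·5.402 − 89.336·-2396.886679) / -7741.467308 = -26.314219
y = (25.474·-2396.886679 − -1928.471149·88.196) / -7741.467308 = -14.083267
|P − Q| = √((-26.314219 − 4.973)² + (-14.083267 − -42.630)²) = 42.353348

42.353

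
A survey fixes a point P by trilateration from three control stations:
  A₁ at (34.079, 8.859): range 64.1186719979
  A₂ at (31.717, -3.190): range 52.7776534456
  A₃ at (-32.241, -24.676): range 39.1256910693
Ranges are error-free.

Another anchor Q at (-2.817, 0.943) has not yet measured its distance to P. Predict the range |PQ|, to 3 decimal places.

eq1: (x − 34.079)² + (y − 8.859)² = 64.1186719979²
eq2: (x − 31.717)² + (y + 3.190)² = 52.7776534456²
eq3: (x + 32.241)² + (y + 24.676)² = 39.1256910693²
eq1−eq3, eq1−eq2 (x²,y² cancel):
  -132.640·x − 67.070·y = 2988.911332
  -4.724·x − 24.098·y = 1102.007463
det = -132.640·-24.098 − -67.070·-4.724 = 2879.520040
x = (2988.911332·-24.098 − -67.070·1102.007463) / 2879.520040 = 0.654573
y = (-132.640·1102.007463 − 2988.911332·-4.724) / 2879.520040 = -45.858564
|P − Q| = √((0.654573 − -2.817)² + (-45.858564 − 0.943)²) = 46.930141

46.930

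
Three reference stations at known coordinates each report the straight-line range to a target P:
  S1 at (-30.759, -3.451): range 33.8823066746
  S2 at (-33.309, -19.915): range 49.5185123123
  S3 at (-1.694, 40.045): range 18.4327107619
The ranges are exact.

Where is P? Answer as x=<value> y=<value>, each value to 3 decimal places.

x=-12.105 y=24.834

eq1: (x + 30.759)² + (y + 3.451)² = 33.8823066746²
eq2: (x + 33.309)² + (y + 19.915)² = 49.5185123123²
eq3: (x + 1.694)² + (y − 40.045)² = 18.4327107619²
eq3−eq2, eq3−eq1 (x²,y² cancel):
  -63.230·x − 119.920·y = -2212.693191
  -58.130·x − 86.992·y = -1456.692059
det = -63.230·-86.992 − -119.920·-58.130 = -1470.445440
x = (-2212.693191·-86.992 − -119.920·-1456.692059) / -1470.445440 = -12.105240
y = (-63.230·-1456.692059 − -2212.693191·-58.130) / -1470.445440 = 24.834119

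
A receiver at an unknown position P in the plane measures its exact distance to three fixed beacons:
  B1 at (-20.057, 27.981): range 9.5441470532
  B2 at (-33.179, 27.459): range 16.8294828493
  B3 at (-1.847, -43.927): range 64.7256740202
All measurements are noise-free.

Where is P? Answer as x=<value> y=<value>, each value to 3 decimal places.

eq1: (x + 20.057)² + (y − 27.981)² = 9.5441470532²
eq2: (x + 33.179)² + (y − 27.459)² = 16.8294828493²
eq3: (x + 1.847)² + (y + 43.927)² = 64.7256740202²
eq3−eq2, eq3−eq1 (x²,y² cancel):
  -62.664·x + 142.772·y = 3828.031368
  -36.420·x + 143.816·y = 3350.549006
det = -62.664·143.816 − 142.772·-36.420 = -3812.329584
x = (3828.031368·143.816 − 142.772·3350.549006) / -3812.329584 = -18.930047
y = (-62.664·3350.549006 − 3828.031368·-36.420) / -3812.329584 = 18.503621

x=-18.930 y=18.504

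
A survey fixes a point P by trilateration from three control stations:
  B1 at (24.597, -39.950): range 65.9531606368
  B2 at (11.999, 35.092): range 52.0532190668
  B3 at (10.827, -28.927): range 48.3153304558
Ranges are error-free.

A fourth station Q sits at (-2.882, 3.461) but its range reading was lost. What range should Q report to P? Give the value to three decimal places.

24.471

eq1: (x − 24.597)² + (y + 39.950)² = 65.9531606368²
eq2: (x − 11.999)² + (y − 35.092)² = 52.0532190668²
eq3: (x − 10.827)² + (y + 28.927)² = 48.3153304558²
eq2−eq3, eq2−eq1 (x²,y² cancel):
  -2.344·x − 128.038·y = -46.262749
  25.196·x − 150.084·y = -814.691339
det = -2.344·-150.084 − -128.038·25.196 = 3577.842344
x = (-46.262749·-150.084 − -128.038·-814.691339) / 3577.842344 = -27.214210
y = (-2.344·-814.691339 − -46.262749·25.196) / 3577.842344 = 0.859533
|P − Q| = √((-27.214210 − -2.882)² + (0.859533 − 3.461)²) = 24.470882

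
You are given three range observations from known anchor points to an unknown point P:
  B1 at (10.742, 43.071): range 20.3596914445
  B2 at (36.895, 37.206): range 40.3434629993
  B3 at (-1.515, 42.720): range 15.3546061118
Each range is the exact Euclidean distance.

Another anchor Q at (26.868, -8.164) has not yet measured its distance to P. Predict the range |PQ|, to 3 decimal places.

45.940

eq1: (x − 10.742)² + (y − 43.071)² = 20.3596914445²
eq2: (x − 36.895)² + (y − 37.206)² = 40.3434629993²
eq3: (x + 1.515)² + (y − 42.720)² = 15.3546061118²
eq2−eq1, eq2−eq3 (x²,y² cancel):
  -52.306·x + 11.730·y = 438.052115
  -76.820·x + 11.028·y = 473.597242
det = -52.306·11.028 − 11.730·-76.820 = 324.268032
x = (438.052115·11.028 − 11.730·473.597242) / 324.268032 = -2.234130
y = (-52.306·473.597242 − 438.052115·-76.820) / 324.268032 = 27.382243
|P − Q| = √((-2.234130 − 26.868)² + (27.382243 − -8.164)²) = 45.939845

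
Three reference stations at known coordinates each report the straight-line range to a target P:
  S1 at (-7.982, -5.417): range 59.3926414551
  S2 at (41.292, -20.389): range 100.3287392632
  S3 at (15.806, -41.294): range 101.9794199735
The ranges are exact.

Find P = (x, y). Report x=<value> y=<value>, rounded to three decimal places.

eq1: (x + 7.982)² + (y + 5.417)² = 59.3926414551²
eq2: (x − 41.292)² + (y + 20.389)² = 100.3287392632²
eq3: (x − 15.806)² + (y + 41.294)² = 101.9794199735²
eq2−eq3, eq2−eq1 (x²,y² cancel):
  -50.972·x − 41.810·y = -499.662689
  -98.548·x + 29.944·y = 4510.685691
det = -50.972·29.944 − -41.810·-98.548 = -5646.597448
x = (-499.662689·29.944 − -41.810·4510.685691) / -5646.597448 = -30.749468
y = (-50.972·4510.685691 − -499.662689·-98.548) / -5646.597448 = 49.438522

x=-30.749 y=49.439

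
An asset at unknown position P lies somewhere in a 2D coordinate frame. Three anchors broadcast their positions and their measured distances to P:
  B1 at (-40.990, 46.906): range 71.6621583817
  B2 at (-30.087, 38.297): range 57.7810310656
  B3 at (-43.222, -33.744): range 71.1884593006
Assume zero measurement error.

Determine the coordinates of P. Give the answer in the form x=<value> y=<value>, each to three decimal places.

x=16.801 y=4.531

eq1: (x + 40.990)² + (y − 46.906)² = 71.6621583817²
eq2: (x + 30.087)² + (y − 38.297)² = 57.7810310656²
eq3: (x + 43.222)² + (y + 33.744)² = 71.1884593006²
eq2−eq1, eq2−eq3 (x²,y² cancel):
  -21.806·x + 17.218·y = -288.352235
  -26.270·x − 144.082·y = -1094.238145
det = -21.806·-144.082 − 17.218·-26.270 = 3594.168952
x = (-288.352235·-144.082 − 17.218·-1094.238145) / 3594.168952 = 16.801369
y = (-21.806·-1094.238145 − -288.352235·-26.270) / 3594.168952 = 4.531213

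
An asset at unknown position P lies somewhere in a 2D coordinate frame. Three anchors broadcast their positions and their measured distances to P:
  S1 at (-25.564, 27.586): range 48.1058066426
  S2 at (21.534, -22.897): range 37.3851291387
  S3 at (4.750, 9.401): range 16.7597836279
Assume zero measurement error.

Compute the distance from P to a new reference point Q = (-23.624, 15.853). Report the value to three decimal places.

eq1: (x + 25.564)² + (y − 27.586)² = 48.1058066426²
eq2: (x − 21.534)² + (y + 22.897)² = 37.3851291387²
eq3: (x − 4.750)² + (y − 9.401)² = 16.7597836279²
eq1−eq2, eq1−eq3 (x²,y² cancel):
  94.196·x − 100.966·y = 490.001025
  60.628·x − 36.370·y = 729.714094
det = 94.196·-36.370 − -100.966·60.628 = 2695.458128
x = (490.001025·-36.370 − -100.966·729.714094) / 2695.458128 = 20.721886
y = (94.196·729.714094 − 490.001025·60.628) / 2695.458128 = 14.479307
|P − Q| = √((20.721886 − -23.624)² + (14.479307 − 15.853)²) = 44.367157

44.367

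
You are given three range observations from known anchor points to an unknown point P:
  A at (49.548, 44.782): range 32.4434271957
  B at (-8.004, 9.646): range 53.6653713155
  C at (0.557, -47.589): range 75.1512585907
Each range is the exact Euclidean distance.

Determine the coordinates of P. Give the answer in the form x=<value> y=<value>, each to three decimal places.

x=45.581 y=12.582

eq1: (x − 49.548)² + (y − 44.782)² = 32.4434271957²
eq2: (x + 8.004)² + (y − 9.646)² = 53.6653713155²
eq3: (x − 0.557)² + (y + 47.589)² = 75.1512585907²
eq2−eq1, eq2−eq3 (x²,y² cancel):
  115.104·x + 70.272·y = 6130.718606
  17.122·x − 114.470·y = -659.825751
det = 115.104·-114.470 − 70.272·17.122 = -14379.152064
x = (6130.718606·-114.470 − 70.272·-659.825751) / -14379.152064 = 45.580997
y = (115.104·-659.825751 − 6130.718606·17.122) / -14379.152064 = 12.582018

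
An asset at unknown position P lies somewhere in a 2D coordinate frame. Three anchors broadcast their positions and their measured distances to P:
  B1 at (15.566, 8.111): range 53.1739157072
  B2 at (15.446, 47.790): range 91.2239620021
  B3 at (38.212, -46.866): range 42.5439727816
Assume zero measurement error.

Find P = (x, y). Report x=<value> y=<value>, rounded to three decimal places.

x=-3.972 y=-41.343

eq1: (x − 15.566)² + (y − 8.111)² = 53.1739157072²
eq2: (x − 15.446)² + (y − 47.790)² = 91.2239620021²
eq3: (x − 38.212)² + (y + 46.866)² = 42.5439727816²
eq1−eq3, eq1−eq2 (x²,y² cancel):
  45.292·x − 109.954·y = 4365.965915
  -0.240·x + 79.358·y = -3279.971593
det = 45.292·79.358 − -109.954·-0.240 = 3567.893576
x = (4365.965915·79.358 − -109.954·-3279.971593) / 3567.893576 = -3.972000
y = (45.292·-3279.971593 − 4365.965915·-0.240) / 3567.893576 = -41.343341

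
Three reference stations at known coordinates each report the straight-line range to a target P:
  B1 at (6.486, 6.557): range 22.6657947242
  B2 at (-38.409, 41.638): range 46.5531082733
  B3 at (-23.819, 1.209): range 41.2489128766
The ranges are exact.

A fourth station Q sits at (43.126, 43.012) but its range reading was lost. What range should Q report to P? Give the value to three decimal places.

eq1: (x − 6.486)² + (y − 6.557)² = 22.6657947242²
eq2: (x + 38.409)² + (y − 41.638)² = 46.5531082733²
eq3: (x + 23.819)² + (y − 1.209)² = 41.2489128766²
eq1−eq2, eq1−eq3 (x²,y² cancel):
  -89.790·x + 70.162·y = 1470.458241
  -60.610·x − 10.696·y = -703.990566
det = -89.790·-10.696 − 70.162·-60.610 = 5212.912660
x = (1470.458241·-10.696 − 70.162·-703.990566) / 5212.912660 = 6.458072
y = (-89.790·-703.990566 − 1470.458241·-60.610) / 5212.912660 = 29.222778
|P − Q| = √((6.458072 − 43.126)² + (29.222778 − 43.012)²) = 39.174987

39.175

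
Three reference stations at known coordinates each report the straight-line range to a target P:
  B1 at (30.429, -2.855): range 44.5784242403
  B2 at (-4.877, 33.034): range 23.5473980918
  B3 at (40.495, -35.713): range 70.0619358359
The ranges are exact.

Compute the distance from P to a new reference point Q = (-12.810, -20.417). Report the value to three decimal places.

31.037

eq1: (x − 30.429)² + (y + 2.855)² = 44.5784242403²
eq2: (x + 4.877)² + (y − 33.034)² = 23.5473980918²
eq3: (x − 40.495)² + (y + 35.713)² = 70.0619358359²
eq3−eq2, eq3−eq1 (x²,y² cancel):
  -90.744·x + 137.494·y = 2553.961787
  -20.132·x + 65.716·y = 940.250617
det = -90.744·65.716 − 137.494·-20.132 = -3195.303496
x = (2553.961787·65.716 − 137.494·940.250617) / -3195.303496 = -12.066877
y = (-90.744·940.250617 − 2553.961787·-20.132) / -3195.303496 = 10.611118
|P − Q| = √((-12.066877 − -12.810)² + (10.611118 − -20.417)²) = 31.037016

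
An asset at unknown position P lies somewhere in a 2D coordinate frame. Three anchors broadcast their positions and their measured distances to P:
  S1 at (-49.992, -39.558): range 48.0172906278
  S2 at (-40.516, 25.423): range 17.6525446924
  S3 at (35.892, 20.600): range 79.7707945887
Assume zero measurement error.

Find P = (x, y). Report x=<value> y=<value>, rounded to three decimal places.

eq1: (x + 49.992)² + (y + 39.558)² = 48.0172906278²
eq2: (x + 40.516)² + (y − 25.423)² = 17.6525446924²
eq3: (x − 35.892)² + (y − 20.600)² = 79.7707945887²
eq1−eq2, eq1−eq3 (x²,y² cancel):
  18.952·x + 129.962·y = 217.887622
  171.768·x + 120.316·y = -6409.159234
det = 18.952·120.316 − 129.962·171.768 = -20043.083984
x = (217.887622·120.316 − 129.962·-6409.159234) / -20043.083984 = -42.865785
y = (18.952·-6409.159234 − 217.887622·171.768) / -20043.083984 = 7.927548

x=-42.866 y=7.928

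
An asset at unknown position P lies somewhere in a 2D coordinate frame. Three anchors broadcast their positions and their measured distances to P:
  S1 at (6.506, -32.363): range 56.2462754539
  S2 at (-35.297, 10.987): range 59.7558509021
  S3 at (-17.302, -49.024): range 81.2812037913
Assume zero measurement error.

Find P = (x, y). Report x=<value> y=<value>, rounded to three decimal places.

eq1: (x − 6.506)² + (y + 32.363)² = 56.2462754539²
eq2: (x + 35.297)² + (y − 10.987)² = 59.7558509021²
eq3: (x + 17.302)² + (y + 49.024)² = 81.2812037913²
eq1−eq3, eq1−eq2 (x²,y² cancel):
  -47.616·x − 33.322·y = -1829.970612
  -83.606·x + 86.700·y = -130.217642
det = -47.616·86.700 − -33.322·-83.606 = -6914.226332
x = (-1829.970612·86.700 − -33.322·-130.217642) / -6914.226332 = 23.574230
y = (-47.616·-130.217642 − -1829.970612·-83.606) / -6914.226332 = 21.231020

x=23.574 y=21.231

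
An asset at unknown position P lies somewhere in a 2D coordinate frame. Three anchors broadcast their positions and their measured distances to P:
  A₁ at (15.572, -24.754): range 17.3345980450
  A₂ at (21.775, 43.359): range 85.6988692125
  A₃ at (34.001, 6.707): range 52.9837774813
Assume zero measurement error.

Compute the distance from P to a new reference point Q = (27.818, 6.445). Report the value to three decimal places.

eq1: (x − 15.572)² + (y + 24.754)² = 17.3345980450²
eq2: (x − 21.775)² + (y − 43.359)² = 85.6988692125²
eq3: (x − 34.001)² + (y − 6.707)² = 52.9837774813²
eq3−eq2, eq3−eq1 (x²,y² cancel):
  -24.452·x + 73.304·y = -3383.913852
  -36.858·x − 62.922·y = 2160.988237
det = -24.452·-62.922 − 73.304·-36.858 = 4240.407576
x = (-3383.913852·-62.922 − 73.304·2160.988237) / 4240.407576 = 12.855733
y = (-24.452·2160.988237 − -3383.913852·-36.858) / 4240.407576 = -41.874461
|P − Q| = √((12.855733 − 27.818)² + (-41.874461 − 6.445)²) = 50.582999

50.583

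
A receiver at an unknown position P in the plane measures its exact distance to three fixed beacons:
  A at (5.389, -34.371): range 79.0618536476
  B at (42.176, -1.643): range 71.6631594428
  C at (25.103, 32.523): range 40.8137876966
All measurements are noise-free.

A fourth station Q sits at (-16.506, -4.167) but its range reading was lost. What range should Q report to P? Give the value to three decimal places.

46.339

eq1: (x − 5.389)² + (y + 34.371)² = 79.0618536476²
eq2: (x − 42.176)² + (y + 1.643)² = 71.6631594428²
eq3: (x − 25.103)² + (y − 32.523)² = 40.8137876966²
eq1−eq2, eq1−eq3 (x²,y² cancel):
  73.574·x + 65.456·y = 1686.275744
  39.428·x + 133.788·y = 5062.510612
det = 73.574·133.788 − 65.456·39.428 = 7262.519144
x = (1686.275744·133.788 − 65.456·5062.510612) / 7262.519144 = -14.563574
y = (73.574·5062.510612 − 1686.275744·39.428) / 7262.519144 = 42.131755
|P − Q| = √((-14.563574 − -16.506)² + (42.131755 − -4.167)²) = 46.339483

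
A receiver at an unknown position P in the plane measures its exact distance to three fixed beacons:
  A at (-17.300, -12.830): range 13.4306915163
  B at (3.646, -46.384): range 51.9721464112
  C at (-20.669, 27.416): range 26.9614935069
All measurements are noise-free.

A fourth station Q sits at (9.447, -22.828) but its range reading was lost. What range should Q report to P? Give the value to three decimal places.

eq1: (x + 17.300)² + (y + 12.830)² = 13.4306915163²
eq2: (x − 3.646)² + (y + 46.384)² = 51.9721464112²
eq3: (x + 20.669)² + (y − 27.416)² = 26.9614935069²
eq3−eq1, eq3−eq2 (x²,y² cancel):
  6.738·x − 80.492·y = -168.407059
  48.630·x − 147.600·y = -988.257715
det = 6.738·-147.600 − -80.492·48.630 = 2919.797160
x = (-168.407059·-147.600 − -80.492·-988.257715) / 2919.797160 = -18.730739
y = (6.738·-988.257715 − -168.407059·48.630) / 2919.797160 = 0.524268
|P − Q| = √((-18.730739 − 9.447)² + (0.524268 − -22.828)²) = 36.596631

36.597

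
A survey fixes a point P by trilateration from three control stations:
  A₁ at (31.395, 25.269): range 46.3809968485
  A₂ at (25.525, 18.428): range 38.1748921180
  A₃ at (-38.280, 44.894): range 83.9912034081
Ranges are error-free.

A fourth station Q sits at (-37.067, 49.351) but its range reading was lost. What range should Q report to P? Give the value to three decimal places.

86.657

eq1: (x − 31.395)² + (y − 25.269)² = 46.3809968485²
eq2: (x − 25.525)² + (y − 18.428)² = 38.1748921180²
eq3: (x + 38.280)² + (y − 44.894)² = 83.9912034081²
eq2−eq1, eq2−eq3 (x²,y² cancel):
  11.740·x + 13.682·y = -60.822903
  -127.610·x + 52.932·y = -3107.487035
det = 11.740·52.932 − 13.682·-127.610 = 2367.381700
x = (-60.822903·52.932 − 13.682·-3107.487035) / 2367.381700 = 16.599419
y = (11.740·-3107.487035 − -60.822903·-127.610) / 2367.381700 = -18.688794
|P − Q| = √((16.599419 − -37.067)² + (-18.688794 − 49.351)²) = 86.657360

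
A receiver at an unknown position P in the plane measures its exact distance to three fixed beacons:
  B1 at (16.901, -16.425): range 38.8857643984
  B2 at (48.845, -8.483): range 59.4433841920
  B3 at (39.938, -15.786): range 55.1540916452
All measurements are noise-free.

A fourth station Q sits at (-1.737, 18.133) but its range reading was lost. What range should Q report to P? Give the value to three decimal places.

eq1: (x − 16.901)² + (y + 16.425)² = 38.8857643984²
eq2: (x − 48.845)² + (y + 8.483)² = 59.4433841920²
eq3: (x − 39.938)² + (y + 15.786)² = 55.1540916452²
eq2−eq1, eq2−eq3 (x²,y² cancel):
  -63.888·x − 15.884·y = 119.042363
  -17.814·x − 14.606·y = -122.011575
det = -63.888·-14.606 − -15.884·-17.814 = 650.190552
x = (119.042363·-14.606 − -15.884·-122.011575) / 650.190552 = -5.654903
y = (-63.888·-122.011575 − 119.042363·-17.814) / 650.190552 = 15.250446
|P − Q| = √((-5.654903 − -1.737)² + (15.250446 − 18.133)²) = 4.864060

4.864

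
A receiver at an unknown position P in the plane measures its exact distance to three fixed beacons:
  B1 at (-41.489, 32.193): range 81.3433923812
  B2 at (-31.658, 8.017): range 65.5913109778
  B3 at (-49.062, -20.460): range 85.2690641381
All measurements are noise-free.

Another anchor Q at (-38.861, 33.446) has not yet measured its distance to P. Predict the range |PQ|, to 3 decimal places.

79.434

eq1: (x + 41.489)² + (y − 32.193)² = 81.3433923812²
eq2: (x + 31.658)² + (y − 8.017)² = 65.5913109778²
eq3: (x + 49.062)² + (y + 20.460)² = 85.2690641381²
eq3−eq1, eq3−eq2 (x²,y² cancel):
  15.146·x + 105.306·y = 586.100741
  34.808·x + 56.954·y = 1209.403032
det = 15.146·56.954 − 105.306·34.808 = -2802.865964
x = (586.100741·56.954 − 105.306·1209.403032) / -2802.865964 = 33.528758
y = (15.146·1209.403032 − 586.100741·34.808) / -2802.865964 = 0.743302
|P − Q| = √((33.528758 − -38.861)² + (0.743302 − 33.446)²) = 79.433894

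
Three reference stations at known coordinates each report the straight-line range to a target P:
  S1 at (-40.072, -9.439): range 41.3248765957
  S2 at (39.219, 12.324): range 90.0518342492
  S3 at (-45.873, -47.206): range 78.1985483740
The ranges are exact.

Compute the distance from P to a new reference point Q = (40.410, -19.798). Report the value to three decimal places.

eq1: (x + 40.072)² + (y + 9.439)² = 41.3248765957²
eq2: (x − 39.219)² + (y − 12.324)² = 90.0518342492²
eq3: (x + 45.873)² + (y + 47.206)² = 78.1985483740²
eq2−eq1, eq2−eq3 (x²,y² cancel):
  -158.582·x − 43.526·y = 6406.436394
  -170.184·x − 119.060·y = 4637.047512
det = -158.582·-119.060 − -43.526·-170.184 = 11473.344136
x = (6406.436394·-119.060 − -43.526·4637.047512) / 11473.344136 = -48.888814
y = (-158.582·4637.047512 − 6406.436394·-170.184) / 11473.344136 = 30.934373
|P − Q| = √((-48.888814 − 40.410)² + (30.934373 − -19.798)²) = 102.703709

102.704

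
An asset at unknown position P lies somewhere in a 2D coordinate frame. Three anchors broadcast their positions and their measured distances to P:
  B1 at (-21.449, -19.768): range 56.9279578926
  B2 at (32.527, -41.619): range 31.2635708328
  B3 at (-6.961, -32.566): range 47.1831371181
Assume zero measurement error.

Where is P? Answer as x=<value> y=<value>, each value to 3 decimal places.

eq1: (x + 21.449)² + (y + 19.768)² = 56.9279578926²
eq2: (x − 32.527)² + (y + 41.619)² = 31.2635708328²
eq3: (x + 6.961)² + (y + 32.566)² = 47.1831371181²
eq3−eq2, eq3−eq1 (x²,y² cancel):
  78.976·x − 18.106·y = 2929.984580
  -28.976·x + 25.596·y = -1272.710414
det = 78.976·25.596 − -18.106·-28.976 = 1496.830240
x = (2929.984580·25.596 − -18.106·-1272.710414) / 1496.830240 = 34.708138
y = (78.976·-1272.710414 − 2929.984580·-28.976) / 1496.830240 = -10.431607

x=34.708 y=-10.432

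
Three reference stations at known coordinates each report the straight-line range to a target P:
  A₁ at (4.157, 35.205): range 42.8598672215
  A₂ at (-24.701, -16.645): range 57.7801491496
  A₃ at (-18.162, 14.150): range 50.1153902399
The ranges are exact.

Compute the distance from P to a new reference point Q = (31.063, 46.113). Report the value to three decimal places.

eq1: (x − 4.157)² + (y − 35.205)² = 42.8598672215²
eq2: (x + 24.701)² + (y + 16.645)² = 57.7801491496²
eq3: (x + 18.162)² + (y − 14.150)² = 50.1153902399²
eq2−eq3, eq2−eq1 (x²,y² cancel):
  13.078·x + 61.590·y = 469.878615
  57.716·x + 103.700·y = 1871.054666
det = 13.078·103.700 − 61.590·57.716 = -2198.539840
x = (469.878615·103.700 − 61.590·1871.054666) / -2198.539840 = 30.252736
y = (13.078·1871.054666 − 469.878615·57.716) / -2198.539840 = 1.205282
|P − Q| = √((30.252736 − 31.063)² + (1.205282 − 46.113)²) = 44.915027

44.915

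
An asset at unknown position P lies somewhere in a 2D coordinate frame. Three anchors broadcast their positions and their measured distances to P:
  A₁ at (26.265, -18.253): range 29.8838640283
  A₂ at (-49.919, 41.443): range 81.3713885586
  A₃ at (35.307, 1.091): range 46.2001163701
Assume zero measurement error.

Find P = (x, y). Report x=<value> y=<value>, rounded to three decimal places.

eq1: (x − 26.265)² + (y + 18.253)² = 29.8838640283²
eq2: (x + 49.919)² + (y − 41.443)² = 81.3713885586²
eq3: (x − 35.307)² + (y − 1.091)² = 46.2001163701²
eq2−eq1, eq2−eq3 (x²,y² cancel):
  152.368·x − 119.392·y = 2541.850971
  170.452·x − 80.704·y = 1525.197843
det = 152.368·-80.704 − -119.392·170.452 = 8053.898112
x = (2541.850971·-80.704 − -119.392·1525.197843) / 8053.898112 = -2.860866
y = (152.368·1525.197843 − 2541.850971·170.452) / 8053.898112 = -24.940996

x=-2.861 y=-24.941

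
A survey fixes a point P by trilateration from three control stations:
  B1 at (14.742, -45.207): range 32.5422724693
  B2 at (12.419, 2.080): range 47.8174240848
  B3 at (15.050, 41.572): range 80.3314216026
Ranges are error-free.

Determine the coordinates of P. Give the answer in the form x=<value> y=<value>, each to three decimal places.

x=44.910 y=-33.004

eq1: (x − 14.742)² + (y + 45.207)² = 32.5422724693²
eq2: (x − 12.419)² + (y − 2.080)² = 47.8174240848²
eq3: (x − 15.050)² + (y − 41.572)² = 80.3314216026²
eq2−eq1, eq2−eq3 (x²,y² cancel):
  4.646·x − 94.574·y = 3329.948001
  5.262·x + 78.984·y = -2370.455528
det = 4.646·78.984 − -94.574·5.262 = 864.608052
x = (3329.948001·78.984 − -94.574·-2370.455528) / 864.608052 = 44.909542
y = (4.646·-2370.455528 − 3329.948001·5.262) / 864.608052 = -33.003767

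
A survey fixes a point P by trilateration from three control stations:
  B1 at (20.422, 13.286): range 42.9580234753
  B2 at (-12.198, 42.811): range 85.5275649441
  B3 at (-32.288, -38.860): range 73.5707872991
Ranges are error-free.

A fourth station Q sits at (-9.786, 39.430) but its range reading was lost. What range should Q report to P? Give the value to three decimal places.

eq1: (x − 20.422)² + (y − 13.286)² = 42.9580234753²
eq2: (x + 12.198)² + (y − 42.811)² = 85.5275649441²
eq3: (x + 32.288)² + (y + 38.860)² = 73.5707872991²
eq3−eq1, eq3−eq2 (x²,y² cancel):
  105.420·x + 104.292·y = 1608.230299
  40.180·x + 163.342·y = -2473.345240
det = 105.420·163.342 − 104.292·40.180 = 13029.061080
x = (1608.230299·163.342 − 104.292·-2473.345240) / 13029.061080 = 39.960030
y = (105.420·-2473.345240 − 1608.230299·40.180) / 13029.061080 = -24.971772
|P − Q| = √((39.960030 − -9.786)² + (-24.971772 − 39.430)²) = 81.377244

81.377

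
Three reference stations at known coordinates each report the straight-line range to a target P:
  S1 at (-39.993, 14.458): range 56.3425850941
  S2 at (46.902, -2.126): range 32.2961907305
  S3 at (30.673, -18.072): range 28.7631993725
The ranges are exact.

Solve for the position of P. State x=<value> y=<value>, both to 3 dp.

x=15.791 y=6.542

eq1: (x + 39.993)² + (y − 14.458)² = 56.3425850941²
eq2: (x − 46.902)² + (y + 2.126)² = 32.2961907305²
eq3: (x − 30.673)² + (y + 18.072)² = 28.7631993725²
eq1−eq3, eq1−eq2 (x²,y² cancel):
  141.332·x − 65.060·y = 1806.121557
  173.790·x − 33.168·y = 2527.286626
det = 141.332·-33.168 − -65.060·173.790 = 6619.077624
x = (1806.121557·-33.168 − -65.060·2527.286626) / 6619.077624 = 15.790694
y = (141.332·2527.286626 − 1806.121557·173.790) / 6619.077624 = 6.541789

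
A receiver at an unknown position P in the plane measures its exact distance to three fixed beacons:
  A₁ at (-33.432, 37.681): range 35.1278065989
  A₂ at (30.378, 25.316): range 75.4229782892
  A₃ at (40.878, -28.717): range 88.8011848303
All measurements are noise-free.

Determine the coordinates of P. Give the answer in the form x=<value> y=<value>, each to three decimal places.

x=-41.844 y=3.575

eq1: (x + 33.432)² + (y − 37.681)² = 35.1278065989²
eq2: (x − 30.378)² + (y − 25.316)² = 75.4229782892²
eq3: (x − 40.878)² + (y + 28.717)² = 88.8011848303²
eq3−eq1, eq3−eq2 (x²,y² cancel):
  -148.620·x + 132.796·y = 6693.567043
  -21.000·x + 108.066·y = 1265.070540
det = -148.620·108.066 − 132.796·-21.000 = -13272.052920
x = (6693.567043·108.066 − 132.796·1265.070540) / -13272.052920 = -41.843618
y = (-148.620·1265.070540 − 6693.567043·-21.000) / -13272.052920 = 3.575172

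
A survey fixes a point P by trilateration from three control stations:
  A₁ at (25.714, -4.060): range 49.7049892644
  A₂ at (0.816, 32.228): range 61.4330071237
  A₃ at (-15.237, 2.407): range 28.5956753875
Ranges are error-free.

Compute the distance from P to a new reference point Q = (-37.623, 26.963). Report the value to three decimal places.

eq1: (x − 25.714)² + (y + 4.060)² = 49.7049892644²
eq2: (x − 0.816)² + (y − 32.228)² = 61.4330071237²
eq3: (x + 15.237)² + (y − 2.407)² = 28.5956753875²
eq2−eq3, eq2−eq1 (x²,y² cancel):
  -32.106·x − 59.642·y = 2154.951691
  49.796·x − 72.576·y = 941.811962
det = -32.106·-72.576 − -59.642·49.796 = 5300.058088
x = (2154.951691·-72.576 − -59.642·941.811962) / 5300.058088 = -18.910401
y = (-32.106·941.811962 − 2154.951691·49.796) / 5300.058088 = -25.951751
|P − Q| = √((-18.910401 − -37.623)² + (-25.951751 − 26.963)²) = 56.126039

56.126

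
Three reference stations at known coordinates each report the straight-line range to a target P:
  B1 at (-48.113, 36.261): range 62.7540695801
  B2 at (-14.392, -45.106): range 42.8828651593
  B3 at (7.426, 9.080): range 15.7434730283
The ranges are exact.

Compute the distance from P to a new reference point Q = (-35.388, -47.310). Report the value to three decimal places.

55.218

eq1: (x + 48.113)² + (y − 36.261)² = 62.7540695801²
eq2: (x + 14.392)² + (y + 45.106)² = 42.8828651593²
eq3: (x − 7.426)² + (y − 9.080)² = 15.7434730283²
eq2−eq3, eq2−eq1 (x²,y² cancel):
  43.636·x + 108.372·y = -513.005843
  -67.442·x + 162.734·y = -711.093135
det = 43.636·162.734 − 108.372·-67.442 = 14409.885248
x = (-513.005843·162.734 − 108.372·-711.093135) / 14409.885248 = -0.445590
y = (43.636·-711.093135 − -513.005843·-67.442) / 14409.885248 = -4.554332
|P − Q| = √((-0.445590 − -35.388)² + (-4.554332 − -47.310)²) = 55.217924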